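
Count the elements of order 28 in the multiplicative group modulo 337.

12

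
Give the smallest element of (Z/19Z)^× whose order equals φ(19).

2

φ(19) = 19 − 1 = 18 = 2 · 3^2.
Test candidates g = 2, 3, … against the prime factors q ∈ {2, 3} of φ(19): g is a generator iff g^(18/q) ≢ 1 for every such q.
g = 2: 2^9 ≡ 18; 2^6 ≡ 7 — none is 1, so 2 is a primitive root.
Hence the least primitive root of 19 is 2.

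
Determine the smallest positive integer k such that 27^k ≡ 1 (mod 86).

By Lagrange's theorem, ord_86(27) divides φ(86) = φ(2)·φ(43) = 1·42 = 42 = 2 · 3 · 7.
Divisors of 42: 1, 2, 3, 6, 7, 14, 21, 42.
Test each divisor d:
27^1 ≡ 27 (mod 86)
27^2 ≡ 41 (mod 86)
27^3 ≡ 75 (mod 86)
27^6 ≡ 35 (mod 86)
27^7 ≡ 85 (mod 86)
27^14 ≡ 1 (mod 86) ✓
So ord_86(27) = 14.

14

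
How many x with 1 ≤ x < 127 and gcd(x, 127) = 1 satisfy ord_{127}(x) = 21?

12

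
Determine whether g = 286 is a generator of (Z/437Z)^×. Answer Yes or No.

No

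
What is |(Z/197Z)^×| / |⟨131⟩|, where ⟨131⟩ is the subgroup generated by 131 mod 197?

1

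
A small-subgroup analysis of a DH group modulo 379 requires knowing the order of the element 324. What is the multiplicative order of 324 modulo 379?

189

ord(324) | φ(379) = 379 − 1 = 378 = 2 · 3^3 · 7.
Divisors of 378: 1, 2, 3, 6, 7, 9, 14, 18, 21, 27, 42, 54, 63, 126, 189, 378.
Check 324^d mod 379 for each divisor in increasing order:
324^1 ≡ 324 (mod 379)
324^2 ≡ 372 (mod 379)
324^3 ≡ 6 (mod 379)
324^6 ≡ 36 (mod 379)
324^7 ≡ 294 (mod 379)
324^9 ≡ 216 (mod 379)
324^14 ≡ 24 (mod 379)
324^18 ≡ 39 (mod 379)
324^21 ≡ 234 (mod 379)
324^27 ≡ 86 (mod 379)
324^42 ≡ 180 (mod 379)
324^54 ≡ 195 (mod 379)
324^63 ≡ 51 (mod 379)
324^126 ≡ 327 (mod 379)
324^189 ≡ 1 (mod 379) ✓
Therefore the multiplicative order of 324 modulo 379 is 189.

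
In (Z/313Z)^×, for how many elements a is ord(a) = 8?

4

φ(313) = 313 − 1 = 312 = 2^3 · 3 · 13.
(Z/313Z)^× is cyclic (|G| = 312); a cyclic group of order m has exactly φ(d) elements of each order d | m, and none otherwise.
8 = 2^3 divides 312, and φ(8) = 4.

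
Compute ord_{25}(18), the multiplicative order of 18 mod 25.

4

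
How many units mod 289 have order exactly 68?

φ(289) = φ(17^2) = 17·(17−1) = 272 = 2^4 · 17.
In a cyclic group of order 272, there are φ(d) elements of order d for each divisor d of 272, and zero for non-divisors.
68 = 2^2 · 17 divides 272, and φ(68) = 32.

32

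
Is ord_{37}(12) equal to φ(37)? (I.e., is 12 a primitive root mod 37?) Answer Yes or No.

No

φ(37) = 37 − 1 = 36 = 2^2 · 3^2.
It suffices to check that the order of 12 is not a proper divisor of 36: compute 12^(36/q) for q ∈ {2, 3}.
12^18 ≡ 1 (mod 37)  [q = 2: ≡ 1 ✗]
12^12 ≡ 26 (mod 37)  [q = 3: ≢ 1 ✓]
12^18 ≡ 1 shows ord(12) | 18, strictly less than φ(37); not a primitive root.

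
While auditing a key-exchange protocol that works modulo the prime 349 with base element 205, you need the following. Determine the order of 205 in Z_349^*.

ord(205) | φ(349) = 349 − 1 = 348 = 2^2 · 3 · 29.
Divisors of 348: 1, 2, 3, 4, 6, 12, 29, 58, 87, 116, 174, 348.
Compute 205^d (mod 349) for the divisors d until we hit 1:
205^1 ≡ 205 (mod 349)
205^2 ≡ 145 (mod 349)
205^3 ≡ 60 (mod 349)
205^4 ≡ 85 (mod 349)
205^6 ≡ 110 (mod 349)
205^12 ≡ 234 (mod 349)
205^29 ≡ 227 (mod 349)
205^58 ≡ 226 (mod 349)
205^87 ≡ 348 (mod 349)
205^116 ≡ 122 (mod 349)
205^174 ≡ 1 (mod 349) ✓
The smallest such exponent is 174, so the order of 205 is 174.

174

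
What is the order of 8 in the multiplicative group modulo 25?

20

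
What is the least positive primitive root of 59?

φ(59) = 59 − 1 = 58 = 2 · 29.
g is a primitive root iff g^(58/q) ≢ 1 (mod 59) for each prime q ∈ {2, 29}.
g = 2: 2^29 ≡ 58; 2^2 ≡ 4 — none is 1, so 2 is a primitive root.
The smallest primitive root modulo 59 is 2.

2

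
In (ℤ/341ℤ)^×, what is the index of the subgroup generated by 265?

Since 265 ∈ (Z/341Z)^×, its order divides φ(341) = φ(11·31) = (11−1)·(31−1) = 10·30 = 300 = 2^2 · 3 · 5^2.
Divisors of 300: 1, 2, 3, 4, 5, 6, 10, 12, 15, 20, 25, 30, 50, 60, 75, 100, 150, 300.
Compute 265^d (mod 341) for the divisors d until we hit 1:
265^1 ≡ 265 (mod 341)
265^2 ≡ 320 (mod 341)
265^3 ≡ 232 (mod 341)
265^4 ≡ 100 (mod 341)
265^5 ≡ 243 (mod 341)
265^6 ≡ 287 (mod 341)
265^10 ≡ 56 (mod 341)
265^12 ≡ 188 (mod 341)
265^15 ≡ 309 (mod 341)
265^20 ≡ 67 (mod 341)
265^25 ≡ 254 (mod 341)
265^30 ≡ 1 (mod 341) ✓
The order of 265 is 30, so the subgroup it generates has 30 elements.
[(Z/341Z)^× : ⟨265⟩] = 300/30 = 10.

10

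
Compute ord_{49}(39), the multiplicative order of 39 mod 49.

Since 39 ∈ (Z/49Z)^×, its order divides φ(49) = φ(7^2) = 7·(7−1) = 42 = 2 · 3 · 7.
Divisors of 42: 1, 2, 3, 6, 7, 14, 21, 42.
Evaluate successive powers at the divisors of 42:
39^1 ≡ 39 (mod 49)
39^2 ≡ 2 (mod 49)
39^3 ≡ 29 (mod 49)
39^6 ≡ 8 (mod 49)
39^7 ≡ 18 (mod 49)
39^14 ≡ 30 (mod 49)
39^21 ≡ 1 (mod 49) ✓
So ord_49(39) = 21.

21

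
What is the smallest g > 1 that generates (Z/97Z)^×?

φ(97) = 97 − 1 = 96 = 2^5 · 3.
g is a primitive root iff g^(96/q) ≢ 1 (mod 97) for each prime q ∈ {2, 3}.
g = 2: 2^48 ≡ 1 — hits 1, so not a primitive root.
g = 3: 3^48 ≡ 1 — hits 1, so not a primitive root.
g = 4: 4^48 ≡ 1 — hits 1, so not a primitive root.
g = 5: 5^48 ≡ 96; 5^32 ≡ 35 — none is 1, so 5 is a primitive root.
So 5 is the smallest generator of (Z/97Z)^×.

5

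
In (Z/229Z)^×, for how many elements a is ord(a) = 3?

2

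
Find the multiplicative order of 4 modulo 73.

ord(4) | φ(73) = 73 − 1 = 72 = 2^3 · 3^2.
Divisors of 72: 1, 2, 3, 4, 6, 8, 9, 12, 18, 24, 36, 72.
Test each divisor d:
4^1 ≡ 4 (mod 73)
4^2 ≡ 16 (mod 73)
4^3 ≡ 64 (mod 73)
4^4 ≡ 37 (mod 73)
4^6 ≡ 8 (mod 73)
4^8 ≡ 55 (mod 73)
4^9 ≡ 1 (mod 73) ✓
So ord_73(4) = 9.

9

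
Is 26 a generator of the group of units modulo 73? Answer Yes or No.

φ(73) = 73 − 1 = 72 = 2^3 · 3^2.
Test 26^(72/q) mod 73 for each prime factor q of 72:
26^36 ≡ 72 (mod 73)  [q = 2: ≢ 1 ✓]
26^24 ≡ 8 (mod 73)  [q = 3: ≢ 1 ✓]
All checks pass, so 26 has order 72 and is a primitive root modulo 73.

Yes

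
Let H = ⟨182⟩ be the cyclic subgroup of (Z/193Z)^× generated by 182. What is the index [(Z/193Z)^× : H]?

3

By Lagrange's theorem, ord_193(182) divides φ(193) = 193 − 1 = 192 = 2^6 · 3.
Divisors of 192: 1, 2, 3, 4, 6, 8, 12, 16, 24, 32, 48, 64, 96, 192.
Evaluate successive powers at the divisors of 192:
182^1 ≡ 182
182^2 ≡ 121
182^3 ≡ 20
182^4 ≡ 166
182^6 ≡ 14
182^8 ≡ 150
182^12 ≡ 3
182^16 ≡ 112
182^24 ≡ 9
182^32 ≡ 192
182^48 ≡ 81
182^64 ≡ 1
So ord_193(182) = 64, hence |⟨182⟩| = 64.
Index = |(Z/193Z)^×| / |⟨182⟩| = 192 / 64 = 3.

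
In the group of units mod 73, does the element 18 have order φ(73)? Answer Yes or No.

No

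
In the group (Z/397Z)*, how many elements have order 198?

φ(397) = 397 − 1 = 396 = 2^2 · 3^2 · 11.
In a cyclic group of order 396, there are φ(d) elements of order d for each divisor d of 396, and zero for non-divisors.
198 = 2 · 3^2 · 11 divides 396, and φ(198) = 60.

60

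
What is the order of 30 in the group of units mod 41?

40

By Lagrange's theorem, ord_41(30) divides φ(41) = 41 − 1 = 40 = 2^3 · 5.
Divisors of 40: 1, 2, 4, 5, 8, 10, 20, 40.
Check 30^d mod 41 for each divisor in increasing order:
30^1 ≡ 30 (mod 41)
30^2 ≡ 39 (mod 41)
30^4 ≡ 4 (mod 41)
30^5 ≡ 38 (mod 41)
30^8 ≡ 16 (mod 41)
30^10 ≡ 9 (mod 41)
30^20 ≡ 40 (mod 41)
30^40 ≡ 1 (mod 41) ✓
So ord_41(30) = 40.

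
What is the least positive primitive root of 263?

φ(263) = 263 − 1 = 262 = 2 · 131.
g is a primitive root iff g^(262/q) ≢ 1 (mod 263) for each prime q ∈ {2, 131}.
g = 2: 2^131 ≡ 1 — hits 1, so not a primitive root.
g = 3: 3^131 ≡ 1 — hits 1, so not a primitive root.
g = 4: 4^131 ≡ 1 — hits 1, so not a primitive root.
g = 5: 5^131 ≡ 262; 5^2 ≡ 25 — none is 1, so 5 is a primitive root.
Hence the least primitive root of 263 is 5.

5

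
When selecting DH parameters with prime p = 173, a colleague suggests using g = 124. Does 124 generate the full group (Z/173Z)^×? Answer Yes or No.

φ(173) = 173 − 1 = 172 = 2^2 · 43.
124 is a primitive root mod 173 iff 124^(φ(173)/q) ≢ 1 for every prime q | φ(173), i.e. q ∈ {2, 43}.
124^86 ≡ 1 (mod 173)  [q = 2: ≡ 1 ✗]
124^4 ≡ 95 (mod 173)  [q = 43: ≢ 1 ✓]
Since 124^86 ≡ 1, the order of 124 divides 86 < 172, so 124 is not a primitive root.

No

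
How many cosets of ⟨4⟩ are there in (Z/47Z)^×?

2

ord(4) | φ(47) = 47 − 1 = 46 = 2 · 23.
Divisors of 46: 1, 2, 23, 46.
Evaluate successive powers at the divisors of 46:
4^1 ≡ 4 (mod 47)
4^2 ≡ 16 (mod 47)
4^23 ≡ 1 (mod 47) ✓
So ord_47(4) = 23, hence |⟨4⟩| = 23.
The index is φ(47) / ord(4) = 46 / 23 = 2.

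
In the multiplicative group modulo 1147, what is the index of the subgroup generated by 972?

Since 972 ∈ (Z/1147Z)^×, its order divides φ(1147) = φ(31·37) = (31−1)·(37−1) = 30·36 = 1080 = 2^3 · 3^3 · 5.
Divisors of 1080: 1, 2, 3, 4, 5, 6, 8, 9, 10, 12, 15, 18, 20, 24, 27, 30, 36, 40, 45, 54, 60, 72, 90, 108, 120, 135, 180, 216, 270, 360, 540, 1080.
Test each divisor d:
972^1 ≡ 972 (mod 1147)
972^2 ≡ 803 (mod 1147)
972^3 ≡ 556 (mod 1147)
972^4 ≡ 195 (mod 1147)
972^5 ≡ 285 (mod 1147)
972^6 ≡ 593 (mod 1147)
972^8 ≡ 174 (mod 1147)
972^9 ≡ 519 (mod 1147)
972^10 ≡ 935 (mod 1147)
972^12 ≡ 667 (mod 1147)
972^15 ≡ 371 (mod 1147)
972^18 ≡ 963 (mod 1147)
972^20 ≡ 211 (mod 1147)
972^24 ≡ 1000 (mod 1147)
972^27 ≡ 852 (mod 1147)
972^30 ≡ 1 (mod 1147) ✓
The order of 972 is 30, so the subgroup it generates has 30 elements.
[(Z/1147Z)^× : ⟨972⟩] = 1080/30 = 36.

36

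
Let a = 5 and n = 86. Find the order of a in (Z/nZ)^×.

The order of 5 must divide φ(86) = φ(2)·φ(43) = 1·42 = 42 = 2 · 3 · 7.
Divisors of 42: 1, 2, 3, 6, 7, 14, 21, 42.
Evaluate successive powers at the divisors of 42:
5^1 ≡ 5 (mod 86)
5^2 ≡ 25 (mod 86)
5^3 ≡ 39 (mod 86)
5^6 ≡ 59 (mod 86)
5^7 ≡ 37 (mod 86)
5^14 ≡ 79 (mod 86)
5^21 ≡ 85 (mod 86)
5^42 ≡ 1 (mod 86) ✓
Therefore the multiplicative order of 5 modulo 86 is 42.

42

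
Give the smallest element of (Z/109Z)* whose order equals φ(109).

6

φ(109) = 109 − 1 = 108 = 2^2 · 3^3.
g is a primitive root iff g^(108/q) ≢ 1 (mod 109) for each prime q ∈ {2, 3}.
g = 2: 2^54 ≡ 108; 2^36 ≡ 1 — hits 1, so not a primitive root.
g = 3: 3^54 ≡ 1 — hits 1, so not a primitive root.
g = 4: 4^54 ≡ 1 — hits 1, so not a primitive root.
g = 5: 5^54 ≡ 1 — hits 1, so not a primitive root.
g = 6: 6^54 ≡ 108; 6^36 ≡ 63 — none is 1, so 6 is a primitive root.
So 6 is the smallest generator of (Z/109Z)^×.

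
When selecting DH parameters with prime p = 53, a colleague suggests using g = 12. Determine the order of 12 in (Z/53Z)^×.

The order of 12 must divide φ(53) = 53 − 1 = 52 = 2^2 · 13.
Divisors of 52: 1, 2, 4, 13, 26, 52.
Compute 12^d (mod 53) for the divisors d until we hit 1:
12^1 ≡ 12 (mod 53)
12^2 ≡ 38 (mod 53)
12^4 ≡ 13 (mod 53)
12^13 ≡ 23 (mod 53)
12^26 ≡ 52 (mod 53)
12^52 ≡ 1 (mod 53) ✓
Therefore the multiplicative order of 12 modulo 53 is 52.

52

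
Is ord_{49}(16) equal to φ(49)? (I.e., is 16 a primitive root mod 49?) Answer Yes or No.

φ(49) = φ(7^2) = 7·(7−1) = 42 = 2 · 3 · 7.
16 is a primitive root mod 49 iff 16^(φ(49)/q) ≢ 1 for every prime q | φ(49), i.e. q ∈ {2, 3, 7}.
16^21 ≡ 1 (mod 49)  [q = 2: ≡ 1 ✗]
16^14 ≡ 18 (mod 49)  [q = 3: ≢ 1 ✓]
16^6 ≡ 8 (mod 49)  [q = 7: ≢ 1 ✓]
Since 16^21 ≡ 1, the order of 16 divides 21 < 42, so 16 is not a primitive root.

No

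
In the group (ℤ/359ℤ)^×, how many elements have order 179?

φ(359) = 359 − 1 = 358 = 2 · 179.
Since (Z/359Z)^× is cyclic of order 358, the number of elements of order d is φ(d) when d | 358 and 0 otherwise.
179 | 358, and φ(179) = 179 − 1 = 178.

178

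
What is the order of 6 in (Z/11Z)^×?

10

The order of 6 must divide φ(11) = 11 − 1 = 10 = 2 · 5.
Divisors of 10: 1, 2, 5, 10.
Compute 6^d (mod 11) for the divisors d until we hit 1:
6^1 ≡ 6 (mod 11)
6^2 ≡ 3 (mod 11)
6^5 ≡ 10 (mod 11)
6^10 ≡ 1 (mod 11) ✓
Therefore the multiplicative order of 6 modulo 11 is 10.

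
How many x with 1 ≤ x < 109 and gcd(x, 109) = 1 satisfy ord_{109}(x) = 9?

6

φ(109) = 109 − 1 = 108 = 2^2 · 3^3.
(Z/109Z)^× is cyclic (|G| = 108); a cyclic group of order m has exactly φ(d) elements of each order d | m, and none otherwise.
9 = 3^2 divides 108, and φ(9) = 6.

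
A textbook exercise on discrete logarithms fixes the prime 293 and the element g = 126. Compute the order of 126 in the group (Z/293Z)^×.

The order of 126 must divide φ(293) = 293 − 1 = 292 = 2^2 · 73.
Divisors of 292: 1, 2, 4, 73, 146, 292.
Test each divisor d:
126^1 ≡ 126
126^2 ≡ 54
126^4 ≡ 279
126^73 ≡ 1
Therefore the multiplicative order of 126 modulo 293 is 73.

73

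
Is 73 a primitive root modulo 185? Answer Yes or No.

No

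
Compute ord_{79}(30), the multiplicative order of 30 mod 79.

Since 30 ∈ (Z/79Z)^×, its order divides φ(79) = 79 − 1 = 78 = 2 · 3 · 13.
Divisors of 78: 1, 2, 3, 6, 13, 26, 39, 78.
Test each divisor d:
30^1 ≡ 30
30^2 ≡ 31
30^3 ≡ 61
30^6 ≡ 8
30^13 ≡ 24
30^26 ≡ 23
30^39 ≡ 78
30^78 ≡ 1
The smallest such exponent is 78, so the order of 30 is 78.

78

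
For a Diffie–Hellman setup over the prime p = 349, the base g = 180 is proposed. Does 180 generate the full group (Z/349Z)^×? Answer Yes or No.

φ(349) = 349 − 1 = 348 = 2^2 · 3 · 29.
It suffices to check that the order of 180 is not a proper divisor of 348: compute 180^(348/q) for q ∈ {2, 3, 29}.
180^174 ≡ 1 (mod 349)  [q = 2: ≡ 1 ✗]
180^116 ≡ 122 (mod 349)  [q = 3: ≢ 1 ✓]
180^12 ≡ 171 (mod 349)  [q = 29: ≢ 1 ✓]
Since 180^174 ≡ 1, the order of 180 divides 174 < 348, so 180 is not a primitive root.

No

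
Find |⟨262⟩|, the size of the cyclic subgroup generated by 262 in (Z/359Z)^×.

ord(262) | φ(359) = 359 − 1 = 358 = 2 · 179.
Divisors of 358: 1, 2, 179, 358.
Compute 262^d (mod 359) for the divisors d until we hit 1:
262^1 ≡ 262 (mod 359)
262^2 ≡ 75 (mod 359)
262^179 ≡ 1 (mod 359) ✓
The smallest such exponent is 179, so the order of 262 is 179.

179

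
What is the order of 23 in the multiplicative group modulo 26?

6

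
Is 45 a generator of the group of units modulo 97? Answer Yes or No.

No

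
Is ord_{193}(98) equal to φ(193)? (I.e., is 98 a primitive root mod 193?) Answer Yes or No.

φ(193) = 193 − 1 = 192 = 2^6 · 3.
It suffices to check that the order of 98 is not a proper divisor of 192: compute 98^(192/q) for q ∈ {2, 3}.
98^96 ≡ 1 (mod 193)  [q = 2: ≡ 1 ✗]
98^64 ≡ 108 (mod 193)  [q = 3: ≢ 1 ✓]
Since 98^96 ≡ 1, the order of 98 divides 96 < 192, so 98 is not a primitive root.

No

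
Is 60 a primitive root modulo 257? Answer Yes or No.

No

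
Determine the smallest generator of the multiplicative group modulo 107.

φ(107) = 107 − 1 = 106 = 2 · 53.
g is a primitive root iff g^(106/q) ≢ 1 (mod 107) for each prime q ∈ {2, 53}.
g = 2: 2^53 ≡ 106; 2^2 ≡ 4 — none is 1, so 2 is a primitive root.
The smallest primitive root modulo 107 is 2.

2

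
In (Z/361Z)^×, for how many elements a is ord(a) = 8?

φ(361) = φ(19^2) = 19·(19−1) = 342 = 2 · 3^2 · 19.
Since (Z/361Z)^× is cyclic of order 342, the number of elements of order d is φ(d) when d | 342 and 0 otherwise.
Since 8 ∤ 342, the count is 0.

0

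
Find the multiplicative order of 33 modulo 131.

By Lagrange's theorem, ord_131(33) divides φ(131) = 131 − 1 = 130 = 2 · 5 · 13.
Divisors of 130: 1, 2, 5, 10, 13, 26, 65, 130.
Evaluate successive powers at the divisors of 130:
33^1 ≡ 33 (mod 131)
33^2 ≡ 41 (mod 131)
33^5 ≡ 60 (mod 131)
33^10 ≡ 63 (mod 131)
33^13 ≡ 89 (mod 131)
33^26 ≡ 61 (mod 131)
33^65 ≡ 1 (mod 131) ✓
The smallest such exponent is 65, so the order of 33 is 65.

65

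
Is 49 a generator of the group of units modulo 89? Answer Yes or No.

No

φ(89) = 89 − 1 = 88 = 2^3 · 11.
It suffices to check that the order of 49 is not a proper divisor of 88: compute 49^(88/q) for q ∈ {2, 11}.
49^44 ≡ 1 (mod 89)  [q = 2: ≡ 1 ✗]
49^8 ≡ 16 (mod 89)  [q = 11: ≢ 1 ✓]
Since 49^44 ≡ 1, the order of 49 divides 44 < 88, so 49 is not a primitive root.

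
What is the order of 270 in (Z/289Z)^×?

136

Since 270 ∈ (Z/289Z)^×, its order divides φ(289) = φ(17^2) = 17·(17−1) = 272 = 2^4 · 17.
Divisors of 272: 1, 2, 4, 8, 16, 17, 34, 68, 136, 272.
Compute 270^d (mod 289) for the divisors d until we hit 1:
270^1 ≡ 270
270^2 ≡ 72
270^4 ≡ 271
270^8 ≡ 35
270^16 ≡ 69
270^17 ≡ 134
270^34 ≡ 38
270^68 ≡ 288
270^136 ≡ 1
Hence ord(270) = 136.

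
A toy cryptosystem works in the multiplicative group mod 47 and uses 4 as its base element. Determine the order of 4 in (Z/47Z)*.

By Lagrange's theorem, ord_47(4) divides φ(47) = 47 − 1 = 46 = 2 · 23.
Divisors of 46: 1, 2, 23, 46.
Compute 4^d (mod 47) for the divisors d until we hit 1:
4^1 ≡ 4
4^2 ≡ 16
4^23 ≡ 1
Therefore the multiplicative order of 4 modulo 47 is 23.

23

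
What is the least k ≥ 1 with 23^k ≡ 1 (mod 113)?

112

By Lagrange's theorem, ord_113(23) divides φ(113) = 113 − 1 = 112 = 2^4 · 7.
Divisors of 112: 1, 2, 4, 7, 8, 14, 16, 28, 56, 112.
Evaluate successive powers at the divisors of 112:
23^1 ≡ 23 (mod 113)
23^2 ≡ 77 (mod 113)
23^4 ≡ 53 (mod 113)
23^7 ≡ 73 (mod 113)
23^8 ≡ 97 (mod 113)
23^14 ≡ 18 (mod 113)
23^16 ≡ 30 (mod 113)
23^28 ≡ 98 (mod 113)
23^56 ≡ 112 (mod 113)
23^112 ≡ 1 (mod 113) ✓
Hence ord(23) = 112.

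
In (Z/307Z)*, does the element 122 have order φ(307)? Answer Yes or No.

φ(307) = 307 − 1 = 306 = 2 · 3^2 · 17.
An element g generates (Z/307Z)^× iff g^(306/q) ≢ 1 (mod 307) for each prime q ∈ {2, 3, 17}.
122^153 ≡ 1 (mod 307)  [q = 2: ≡ 1 ✗]
122^102 ≡ 17 (mod 307)  [q = 3: ≢ 1 ✓]
122^18 ≡ 272 (mod 307)  [q = 17: ≢ 1 ✓]
Since 122^153 ≡ 1, the order of 122 divides 153 < 306, so 122 is not a primitive root.

No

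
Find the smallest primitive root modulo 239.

7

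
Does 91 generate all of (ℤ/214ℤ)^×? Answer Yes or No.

Yes

φ(214) = φ(2)·φ(107) = 1·106 = 106 = 2 · 53.
Test 91^(106/q) mod 214 for each prime factor q of 106:
91^53 ≡ 213 (mod 214)  [q = 2: ≢ 1 ✓]
91^2 ≡ 149 (mod 214)  [q = 53: ≢ 1 ✓]
None equal 1, so ord_214(91) = 106: 91 is a primitive root.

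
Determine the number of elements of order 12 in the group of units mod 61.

4

φ(61) = 61 − 1 = 60 = 2^2 · 3 · 5.
(Z/61Z)^× is cyclic (|G| = 60); a cyclic group of order m has exactly φ(d) elements of each order d | m, and none otherwise.
12 = 2^2 · 3 divides 60, and φ(12) = 4.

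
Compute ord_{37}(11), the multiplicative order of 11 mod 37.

The order of 11 must divide φ(37) = 37 − 1 = 36 = 2^2 · 3^2.
Divisors of 36: 1, 2, 3, 4, 6, 9, 12, 18, 36.
Check 11^d mod 37 for each divisor in increasing order:
11^1 ≡ 11 (mod 37)
11^2 ≡ 10 (mod 37)
11^3 ≡ 36 (mod 37)
11^4 ≡ 26 (mod 37)
11^6 ≡ 1 (mod 37) ✓
The smallest such exponent is 6, so the order of 11 is 6.

6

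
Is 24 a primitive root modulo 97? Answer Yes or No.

φ(97) = 97 − 1 = 96 = 2^5 · 3.
24 is a primitive root mod 97 iff 24^(φ(97)/q) ≢ 1 for every prime q | φ(97), i.e. q ∈ {2, 3}.
24^48 ≡ 1 (mod 97)  [q = 2: ≡ 1 ✗]
24^32 ≡ 35 (mod 97)  [q = 3: ≢ 1 ✓]
24^48 ≡ 1 shows ord(24) | 48, strictly less than φ(97); not a primitive root.

No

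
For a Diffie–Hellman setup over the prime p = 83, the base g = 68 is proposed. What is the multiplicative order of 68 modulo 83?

41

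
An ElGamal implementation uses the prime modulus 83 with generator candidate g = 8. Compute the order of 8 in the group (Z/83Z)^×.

By Lagrange's theorem, ord_83(8) divides φ(83) = 83 − 1 = 82 = 2 · 41.
Divisors of 82: 1, 2, 41, 82.
Compute 8^d (mod 83) for the divisors d until we hit 1:
8^1 ≡ 8 (mod 83)
8^2 ≡ 64 (mod 83)
8^41 ≡ 82 (mod 83)
8^82 ≡ 1 (mod 83) ✓
Therefore the multiplicative order of 8 modulo 83 is 82.

82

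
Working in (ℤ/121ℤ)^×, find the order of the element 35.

110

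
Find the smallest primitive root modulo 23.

φ(23) = 23 − 1 = 22 = 2 · 11.
Test candidates g = 2, 3, … against the prime factors q ∈ {2, 11} of φ(23): g is a generator iff g^(22/q) ≢ 1 for every such q.
g = 2: 2^11 ≡ 1 — hits 1, so not a primitive root.
g = 3: 3^11 ≡ 1 — hits 1, so not a primitive root.
g = 4: 4^11 ≡ 1 — hits 1, so not a primitive root.
g = 5: 5^11 ≡ 22; 5^2 ≡ 2 — none is 1, so 5 is a primitive root.
Hence the least primitive root of 23 is 5.

5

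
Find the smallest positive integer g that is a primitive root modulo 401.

3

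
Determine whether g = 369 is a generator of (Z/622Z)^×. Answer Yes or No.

φ(622) = φ(2)·φ(311) = 1·310 = 310 = 2 · 5 · 31.
Test 369^(310/q) mod 622 for each prime factor q of 310:
369^155 ≡ 621 (mod 622)  [q = 2: ≢ 1 ✓]
369^62 ≡ 317 (mod 622)  [q = 5: ≢ 1 ✓]
369^10 ≡ 265 (mod 622)  [q = 31: ≢ 1 ✓]
All checks pass, so 369 has order 310 and is a primitive root modulo 622.

Yes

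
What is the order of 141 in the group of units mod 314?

The order of 141 must divide φ(314) = φ(2)·φ(157) = 1·156 = 156 = 2^2 · 3 · 13.
Divisors of 156: 1, 2, 3, 4, 6, 12, 13, 26, 39, 52, 78, 156.
Evaluate successive powers at the divisors of 156:
141^1 ≡ 141 (mod 314)
141^2 ≡ 99 (mod 314)
141^3 ≡ 143 (mod 314)
141^4 ≡ 67 (mod 314)
141^6 ≡ 39 (mod 314)
141^12 ≡ 265 (mod 314)
141^13 ≡ 313 (mod 314)
141^26 ≡ 1 (mod 314) ✓
Hence ord(141) = 26.

26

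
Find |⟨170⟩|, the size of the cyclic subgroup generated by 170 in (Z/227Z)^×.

226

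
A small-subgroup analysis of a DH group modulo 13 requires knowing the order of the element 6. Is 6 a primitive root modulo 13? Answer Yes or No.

Yes

φ(13) = 13 − 1 = 12 = 2^2 · 3.
Test 6^(12/q) mod 13 for each prime factor q of 12:
6^6 ≡ 12 (mod 13)  [q = 2: ≢ 1 ✓]
6^4 ≡ 9 (mod 13)  [q = 3: ≢ 1 ✓]
None equal 1, so ord_13(6) = 12: 6 is a primitive root.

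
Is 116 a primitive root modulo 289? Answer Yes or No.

Yes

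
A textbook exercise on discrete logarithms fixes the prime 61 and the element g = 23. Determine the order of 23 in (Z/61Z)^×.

ord(23) | φ(61) = 61 − 1 = 60 = 2^2 · 3 · 5.
Divisors of 60: 1, 2, 3, 4, 5, 6, 10, 12, 15, 20, 30, 60.
Test each divisor d:
23^1 ≡ 23 (mod 61)
23^2 ≡ 41 (mod 61)
23^3 ≡ 28 (mod 61)
23^4 ≡ 34 (mod 61)
23^5 ≡ 50 (mod 61)
23^6 ≡ 52 (mod 61)
23^10 ≡ 60 (mod 61)
23^12 ≡ 20 (mod 61)
23^15 ≡ 11 (mod 61)
23^20 ≡ 1 (mod 61) ✓
Hence ord(23) = 20.

20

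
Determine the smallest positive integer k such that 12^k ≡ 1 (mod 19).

By Lagrange's theorem, ord_19(12) divides φ(19) = 19 − 1 = 18 = 2 · 3^2.
Divisors of 18: 1, 2, 3, 6, 9, 18.
Evaluate successive powers at the divisors of 18:
12^1 ≡ 12 (mod 19)
12^2 ≡ 11 (mod 19)
12^3 ≡ 18 (mod 19)
12^6 ≡ 1 (mod 19) ✓
Therefore the multiplicative order of 12 modulo 19 is 6.

6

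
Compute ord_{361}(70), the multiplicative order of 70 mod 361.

342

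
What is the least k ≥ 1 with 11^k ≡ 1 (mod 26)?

By Lagrange's theorem, ord_26(11) divides φ(26) = φ(2)·φ(13) = 1·12 = 12 = 2^2 · 3.
Divisors of 12: 1, 2, 3, 4, 6, 12.
Test each divisor d:
11^1 ≡ 11
11^2 ≡ 17
11^3 ≡ 5
11^4 ≡ 3
11^6 ≡ 25
11^12 ≡ 1
Hence ord(11) = 12.

12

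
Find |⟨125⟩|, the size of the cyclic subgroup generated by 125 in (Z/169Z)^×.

52

By Lagrange's theorem, ord_169(125) divides φ(169) = φ(13^2) = 13·(13−1) = 156 = 2^2 · 3 · 13.
Divisors of 156: 1, 2, 3, 4, 6, 12, 13, 26, 39, 52, 78, 156.
Check 125^d mod 169 for each divisor in increasing order:
125^1 ≡ 125
125^2 ≡ 77
125^3 ≡ 161
125^4 ≡ 14
125^6 ≡ 64
125^12 ≡ 40
125^13 ≡ 99
125^26 ≡ 168
125^39 ≡ 70
125^52 ≡ 1
So ord_169(125) = 52.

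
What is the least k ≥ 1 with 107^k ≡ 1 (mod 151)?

The order of 107 must divide φ(151) = 151 − 1 = 150 = 2 · 3 · 5^2.
Divisors of 150: 1, 2, 3, 5, 6, 10, 15, 25, 30, 50, 75, 150.
Compute 107^d (mod 151) for the divisors d until we hit 1:
107^1 ≡ 107 (mod 151)
107^2 ≡ 124 (mod 151)
107^3 ≡ 131 (mod 151)
107^5 ≡ 87 (mod 151)
107^6 ≡ 98 (mod 151)
107^10 ≡ 19 (mod 151)
107^15 ≡ 143 (mod 151)
107^25 ≡ 150 (mod 151)
107^30 ≡ 64 (mod 151)
107^50 ≡ 1 (mod 151) ✓
Hence ord(107) = 50.

50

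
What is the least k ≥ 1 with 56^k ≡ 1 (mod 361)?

38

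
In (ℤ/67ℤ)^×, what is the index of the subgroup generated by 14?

6

Since 14 ∈ (Z/67Z)^×, its order divides φ(67) = 67 − 1 = 66 = 2 · 3 · 11.
Divisors of 66: 1, 2, 3, 6, 11, 22, 33, 66.
Evaluate successive powers at the divisors of 66:
14^1 ≡ 14
14^2 ≡ 62
14^3 ≡ 64
14^6 ≡ 9
14^11 ≡ 1
The order of 14 is 11, so the subgroup it generates has 11 elements.
[(Z/67Z)^× : ⟨14⟩] = 66/11 = 6.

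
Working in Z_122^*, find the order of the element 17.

The order of 17 must divide φ(122) = φ(2)·φ(61) = 1·60 = 60 = 2^2 · 3 · 5.
Divisors of 60: 1, 2, 3, 4, 5, 6, 10, 12, 15, 20, 30, 60.
Evaluate successive powers at the divisors of 60:
17^1 ≡ 17 (mod 122)
17^2 ≡ 45 (mod 122)
17^3 ≡ 33 (mod 122)
17^4 ≡ 73 (mod 122)
17^5 ≡ 21 (mod 122)
17^6 ≡ 113 (mod 122)
17^10 ≡ 75 (mod 122)
17^12 ≡ 81 (mod 122)
17^15 ≡ 111 (mod 122)
17^20 ≡ 13 (mod 122)
17^30 ≡ 121 (mod 122)
17^60 ≡ 1 (mod 122) ✓
So ord_122(17) = 60.

60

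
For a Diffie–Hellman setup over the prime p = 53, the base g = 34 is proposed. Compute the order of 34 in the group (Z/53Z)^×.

Since 34 ∈ (Z/53Z)^×, its order divides φ(53) = 53 − 1 = 52 = 2^2 · 13.
Divisors of 52: 1, 2, 4, 13, 26, 52.
Compute 34^d (mod 53) for the divisors d until we hit 1:
34^1 ≡ 34 (mod 53)
34^2 ≡ 43 (mod 53)
34^4 ≡ 47 (mod 53)
34^13 ≡ 23 (mod 53)
34^26 ≡ 52 (mod 53)
34^52 ≡ 1 (mod 53) ✓
So ord_53(34) = 52.

52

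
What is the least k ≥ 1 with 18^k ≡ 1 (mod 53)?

52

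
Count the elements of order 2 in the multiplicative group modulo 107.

1

φ(107) = 107 − 1 = 106 = 2 · 53.
(Z/107Z)^× is cyclic (|G| = 106); a cyclic group of order m has exactly φ(d) elements of each order d | m, and none otherwise.
2 | 106, and φ(2) = 2 − 1 = 1.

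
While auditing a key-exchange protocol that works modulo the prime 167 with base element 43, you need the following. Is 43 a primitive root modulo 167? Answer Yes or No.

φ(167) = 167 − 1 = 166 = 2 · 83.
An element g generates (Z/167Z)^× iff g^(166/q) ≢ 1 (mod 167) for each prime q ∈ {2, 83}.
43^83 ≡ 166 (mod 167)  [q = 2: ≢ 1 ✓]
43^2 ≡ 12 (mod 167)  [q = 83: ≢ 1 ✓]
All checks pass, so 43 has order 166 and is a primitive root modulo 167.

Yes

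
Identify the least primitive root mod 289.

3

φ(289) = φ(17^2) = 17·(17−1) = 272 = 2^4 · 17.
Test candidates g = 2, 3, … against the prime factors q ∈ {2, 17} of φ(289): g is a generator iff g^(272/q) ≢ 1 for every such q.
g = 2: 2^136 ≡ 1 — hits 1, so not a primitive root.
g = 3: 3^136 ≡ 288; 3^16 ≡ 171 — none is 1, so 3 is a primitive root.
Hence the least primitive root of 289 is 3.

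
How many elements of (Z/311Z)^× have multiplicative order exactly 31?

30

φ(311) = 311 − 1 = 310 = 2 · 5 · 31.
(Z/311Z)^× is cyclic (|G| = 310); a cyclic group of order m has exactly φ(d) elements of each order d | m, and none otherwise.
31 | 310, and φ(31) = 31 − 1 = 30.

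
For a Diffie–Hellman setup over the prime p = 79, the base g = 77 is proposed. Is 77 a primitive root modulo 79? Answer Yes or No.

φ(79) = 79 − 1 = 78 = 2 · 3 · 13.
It suffices to check that the order of 77 is not a proper divisor of 78: compute 77^(78/q) for q ∈ {2, 3, 13}.
77^39 ≡ 78 (mod 79)  [q = 2: ≢ 1 ✓]
77^26 ≡ 23 (mod 79)  [q = 3: ≢ 1 ✓]
77^6 ≡ 64 (mod 79)  [q = 13: ≢ 1 ✓]
All checks pass, so 77 has order 78 and is a primitive root modulo 79.

Yes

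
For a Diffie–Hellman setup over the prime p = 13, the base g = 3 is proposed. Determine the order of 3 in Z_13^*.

By Lagrange's theorem, ord_13(3) divides φ(13) = 13 − 1 = 12 = 2^2 · 3.
Divisors of 12: 1, 2, 3, 4, 6, 12.
Test each divisor d:
3^1 ≡ 3
3^2 ≡ 9
3^3 ≡ 1
Therefore the multiplicative order of 3 modulo 13 is 3.

3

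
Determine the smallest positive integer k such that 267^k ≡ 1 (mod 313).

By Lagrange's theorem, ord_313(267) divides φ(313) = 313 − 1 = 312 = 2^3 · 3 · 13.
Divisors of 312: 1, 2, 3, 4, 6, 8, 12, 13, 24, 26, 39, 52, 78, 104, 156, 312.
Compute 267^d (mod 313) for the divisors d until we hit 1:
267^1 ≡ 267 (mod 313)
267^2 ≡ 238 (mod 313)
267^3 ≡ 7 (mod 313)
267^4 ≡ 304 (mod 313)
267^6 ≡ 49 (mod 313)
267^8 ≡ 81 (mod 313)
267^12 ≡ 210 (mod 313)
267^13 ≡ 43 (mod 313)
267^24 ≡ 280 (mod 313)
267^26 ≡ 284 (mod 313)
267^39 ≡ 5 (mod 313)
267^52 ≡ 215 (mod 313)
267^78 ≡ 25 (mod 313)
267^104 ≡ 214 (mod 313)
267^156 ≡ 312 (mod 313)
267^312 ≡ 1 (mod 313) ✓
Therefore the multiplicative order of 267 modulo 313 is 312.

312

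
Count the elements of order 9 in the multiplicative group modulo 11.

φ(11) = 11 − 1 = 10 = 2 · 5.
In a cyclic group of order 10, there are φ(d) elements of order d for each divisor d of 10, and zero for non-divisors.
Since 9 ∤ 10, the count is 0.

0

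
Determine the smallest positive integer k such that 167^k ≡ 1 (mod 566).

94

Since 167 ∈ (Z/566Z)^×, its order divides φ(566) = φ(2)·φ(283) = 1·282 = 282 = 2 · 3 · 47.
Divisors of 282: 1, 2, 3, 6, 47, 94, 141, 282.
Check 167^d mod 566 for each divisor in increasing order:
167^1 ≡ 167 (mod 566)
167^2 ≡ 155 (mod 566)
167^3 ≡ 415 (mod 566)
167^6 ≡ 161 (mod 566)
167^47 ≡ 565 (mod 566)
167^94 ≡ 1 (mod 566) ✓
So ord_566(167) = 94.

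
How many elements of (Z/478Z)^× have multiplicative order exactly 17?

16

φ(478) = φ(2)·φ(239) = 1·238 = 238 = 2 · 7 · 17.
Since (Z/478Z)^× is cyclic of order 238, the number of elements of order d is φ(d) when d | 238 and 0 otherwise.
17 | 238, and φ(17) = 17 − 1 = 16.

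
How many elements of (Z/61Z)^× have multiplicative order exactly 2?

φ(61) = 61 − 1 = 60 = 2^2 · 3 · 5.
In a cyclic group of order 60, there are φ(d) elements of order d for each divisor d of 60, and zero for non-divisors.
2 | 60, and φ(2) = 2 − 1 = 1.

1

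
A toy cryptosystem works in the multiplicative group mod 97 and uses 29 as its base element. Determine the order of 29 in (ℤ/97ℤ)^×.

96

ord(29) | φ(97) = 97 − 1 = 96 = 2^5 · 3.
Divisors of 96: 1, 2, 3, 4, 6, 8, 12, 16, 24, 32, 48, 96.
Evaluate successive powers at the divisors of 96:
29^1 ≡ 29
29^2 ≡ 65
29^3 ≡ 42
29^4 ≡ 54
29^6 ≡ 18
29^8 ≡ 6
29^12 ≡ 33
29^16 ≡ 36
29^24 ≡ 22
29^32 ≡ 35
29^48 ≡ 96
29^96 ≡ 1
Therefore the multiplicative order of 29 modulo 97 is 96.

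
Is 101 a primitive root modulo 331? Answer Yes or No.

Yes

φ(331) = 331 − 1 = 330 = 2 · 3 · 5 · 11.
101 is a primitive root mod 331 iff 101^(φ(331)/q) ≢ 1 for every prime q | φ(331), i.e. q ∈ {2, 3, 5, 11}.
101^165 ≡ 330 (mod 331)  [q = 2: ≢ 1 ✓]
101^110 ≡ 299 (mod 331)  [q = 3: ≢ 1 ✓]
101^66 ≡ 124 (mod 331)  [q = 5: ≢ 1 ✓]
101^30 ≡ 85 (mod 331)  [q = 11: ≢ 1 ✓]
None equal 1, so ord_331(101) = 330: 101 is a primitive root.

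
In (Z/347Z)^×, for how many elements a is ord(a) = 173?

172

φ(347) = 347 − 1 = 346 = 2 · 173.
In a cyclic group of order 346, there are φ(d) elements of order d for each divisor d of 346, and zero for non-divisors.
173 | 346, and φ(173) = 173 − 1 = 172.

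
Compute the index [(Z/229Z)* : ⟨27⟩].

12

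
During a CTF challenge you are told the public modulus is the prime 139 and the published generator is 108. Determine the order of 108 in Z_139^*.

138

Since 108 ∈ (Z/139Z)^×, its order divides φ(139) = 139 − 1 = 138 = 2 · 3 · 23.
Divisors of 138: 1, 2, 3, 6, 23, 46, 69, 138.
Compute 108^d (mod 139) for the divisors d until we hit 1:
108^1 ≡ 108 (mod 139)
108^2 ≡ 127 (mod 139)
108^3 ≡ 94 (mod 139)
108^6 ≡ 79 (mod 139)
108^23 ≡ 43 (mod 139)
108^46 ≡ 42 (mod 139)
108^69 ≡ 138 (mod 139)
108^138 ≡ 1 (mod 139) ✓
So ord_139(108) = 138.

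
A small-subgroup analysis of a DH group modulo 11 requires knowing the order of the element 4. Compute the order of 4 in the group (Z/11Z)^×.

The order of 4 must divide φ(11) = 11 − 1 = 10 = 2 · 5.
Divisors of 10: 1, 2, 5, 10.
Check 4^d mod 11 for each divisor in increasing order:
4^1 ≡ 4
4^2 ≡ 5
4^5 ≡ 1
Therefore the multiplicative order of 4 modulo 11 is 5.

5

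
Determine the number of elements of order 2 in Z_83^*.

1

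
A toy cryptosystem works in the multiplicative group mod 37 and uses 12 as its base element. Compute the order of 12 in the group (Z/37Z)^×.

ord(12) | φ(37) = 37 − 1 = 36 = 2^2 · 3^2.
Divisors of 36: 1, 2, 3, 4, 6, 9, 12, 18, 36.
Evaluate successive powers at the divisors of 36:
12^1 ≡ 12 (mod 37)
12^2 ≡ 33 (mod 37)
12^3 ≡ 26 (mod 37)
12^4 ≡ 16 (mod 37)
12^6 ≡ 10 (mod 37)
12^9 ≡ 1 (mod 37) ✓
The smallest such exponent is 9, so the order of 12 is 9.

9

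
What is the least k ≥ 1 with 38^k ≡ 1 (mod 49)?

The order of 38 must divide φ(49) = φ(7^2) = 7·(7−1) = 42 = 2 · 3 · 7.
Divisors of 42: 1, 2, 3, 6, 7, 14, 21, 42.
Test each divisor d:
38^1 ≡ 38 (mod 49)
38^2 ≡ 23 (mod 49)
38^3 ≡ 41 (mod 49)
38^6 ≡ 15 (mod 49)
38^7 ≡ 31 (mod 49)
38^14 ≡ 30 (mod 49)
38^21 ≡ 48 (mod 49)
38^42 ≡ 1 (mod 49) ✓
Therefore the multiplicative order of 38 modulo 49 is 42.

42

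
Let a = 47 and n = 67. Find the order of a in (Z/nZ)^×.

By Lagrange's theorem, ord_67(47) divides φ(67) = 67 − 1 = 66 = 2 · 3 · 11.
Divisors of 66: 1, 2, 3, 6, 11, 22, 33, 66.
Check 47^d mod 67 for each divisor in increasing order:
47^1 ≡ 47 (mod 67)
47^2 ≡ 65 (mod 67)
47^3 ≡ 40 (mod 67)
47^6 ≡ 59 (mod 67)
47^11 ≡ 37 (mod 67)
47^22 ≡ 29 (mod 67)
47^33 ≡ 1 (mod 67) ✓
So ord_67(47) = 33.

33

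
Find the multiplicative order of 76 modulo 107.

53

ord(76) | φ(107) = 107 − 1 = 106 = 2 · 53.
Divisors of 106: 1, 2, 53, 106.
Compute 76^d (mod 107) for the divisors d until we hit 1:
76^1 ≡ 76
76^2 ≡ 105
76^53 ≡ 1
So ord_107(76) = 53.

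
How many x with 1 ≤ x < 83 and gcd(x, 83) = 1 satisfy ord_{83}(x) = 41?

40

φ(83) = 83 − 1 = 82 = 2 · 41.
Since (Z/83Z)^× is cyclic of order 82, the number of elements of order d is φ(d) when d | 82 and 0 otherwise.
41 | 82, and φ(41) = 41 − 1 = 40.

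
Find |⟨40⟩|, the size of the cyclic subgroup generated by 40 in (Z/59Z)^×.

58

Since 40 ∈ (Z/59Z)^×, its order divides φ(59) = 59 − 1 = 58 = 2 · 29.
Divisors of 58: 1, 2, 29, 58.
Compute 40^d (mod 59) for the divisors d until we hit 1:
40^1 ≡ 40 (mod 59)
40^2 ≡ 7 (mod 59)
40^29 ≡ 58 (mod 59)
40^58 ≡ 1 (mod 59) ✓
So ord_59(40) = 58.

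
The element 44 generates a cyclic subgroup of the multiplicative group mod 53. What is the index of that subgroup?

4

ord(44) | φ(53) = 53 − 1 = 52 = 2^2 · 13.
Divisors of 52: 1, 2, 4, 13, 26, 52.
Evaluate successive powers at the divisors of 52:
44^1 ≡ 44
44^2 ≡ 28
44^4 ≡ 42
44^13 ≡ 1
Thus |⟨44⟩| = ord(44) = 13.
[(Z/53Z)^× : ⟨44⟩] = 52/13 = 4.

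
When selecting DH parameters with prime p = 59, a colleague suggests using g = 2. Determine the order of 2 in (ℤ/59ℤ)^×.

58

By Lagrange's theorem, ord_59(2) divides φ(59) = 59 − 1 = 58 = 2 · 29.
Divisors of 58: 1, 2, 29, 58.
Evaluate successive powers at the divisors of 58:
2^1 ≡ 2 (mod 59)
2^2 ≡ 4 (mod 59)
2^29 ≡ 58 (mod 59)
2^58 ≡ 1 (mod 59) ✓
So ord_59(2) = 58.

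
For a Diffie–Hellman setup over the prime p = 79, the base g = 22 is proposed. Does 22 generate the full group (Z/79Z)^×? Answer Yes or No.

No

φ(79) = 79 − 1 = 78 = 2 · 3 · 13.
22 is a primitive root mod 79 iff 22^(φ(79)/q) ≢ 1 for every prime q | φ(79), i.e. q ∈ {2, 3, 13}.
22^39 ≡ 1 (mod 79)  [q = 2: ≡ 1 ✗]
22^26 ≡ 1 (mod 79)  [q = 3: ≡ 1 ✗]
22^6 ≡ 52 (mod 79)  [q = 13: ≢ 1 ✓]
The check at q = 2 fails, so 22 generates a proper subgroup.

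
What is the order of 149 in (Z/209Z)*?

90

Since 149 ∈ (Z/209Z)^×, its order divides φ(209) = φ(11·19) = (11−1)·(19−1) = 10·18 = 180 = 2^2 · 3^2 · 5.
Divisors of 180: 1, 2, 3, 4, 5, 6, 9, 10, 12, 15, 18, 20, 30, 36, 45, 60, 90, 180.
Compute 149^d (mod 209) for the divisors d until we hit 1:
149^1 ≡ 149 (mod 209)
149^2 ≡ 47 (mod 209)
149^3 ≡ 106 (mod 209)
149^4 ≡ 119 (mod 209)
149^5 ≡ 175 (mod 209)
149^6 ≡ 159 (mod 209)
149^9 ≡ 134 (mod 209)
149^10 ≡ 111 (mod 209)
149^12 ≡ 201 (mod 209)
149^15 ≡ 197 (mod 209)
149^18 ≡ 191 (mod 209)
149^20 ≡ 199 (mod 209)
149^30 ≡ 144 (mod 209)
149^36 ≡ 115 (mod 209)
149^45 ≡ 153 (mod 209)
149^60 ≡ 45 (mod 209)
149^90 ≡ 1 (mod 209) ✓
The smallest such exponent is 90, so the order of 149 is 90.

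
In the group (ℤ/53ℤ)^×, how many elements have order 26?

12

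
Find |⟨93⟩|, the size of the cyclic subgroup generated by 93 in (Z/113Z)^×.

112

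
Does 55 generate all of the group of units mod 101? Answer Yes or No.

φ(101) = 101 − 1 = 100 = 2^2 · 5^2.
It suffices to check that the order of 55 is not a proper divisor of 100: compute 55^(100/q) for q ∈ {2, 5}.
55^50 ≡ 100 (mod 101)  [q = 2: ≢ 1 ✓]
55^20 ≡ 36 (mod 101)  [q = 5: ≢ 1 ✓]
Every test exponent gives a nontrivial residue, hence 55 generates the full group.

Yes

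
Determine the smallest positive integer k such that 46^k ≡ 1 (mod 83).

82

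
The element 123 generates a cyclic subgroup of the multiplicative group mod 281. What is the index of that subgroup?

8

By Lagrange's theorem, ord_281(123) divides φ(281) = 281 − 1 = 280 = 2^3 · 5 · 7.
Divisors of 280: 1, 2, 4, 5, 7, 8, 10, 14, 20, 28, 35, 40, 56, 70, 140, 280.
Check 123^d mod 281 for each divisor in increasing order:
123^1 ≡ 123
123^2 ≡ 236
123^4 ≡ 58
123^5 ≡ 109
123^7 ≡ 153
123^8 ≡ 273
123^10 ≡ 79
123^14 ≡ 86
123^20 ≡ 59
123^28 ≡ 90
123^35 ≡ 1
So ord_281(123) = 35, hence |⟨123⟩| = 35.
The index is φ(281) / ord(123) = 280 / 35 = 8.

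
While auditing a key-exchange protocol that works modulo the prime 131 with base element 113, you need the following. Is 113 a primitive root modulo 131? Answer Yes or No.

No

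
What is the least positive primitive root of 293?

2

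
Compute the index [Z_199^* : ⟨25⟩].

The order of 25 must divide φ(199) = 199 − 1 = 198 = 2 · 3^2 · 11.
Divisors of 198: 1, 2, 3, 6, 9, 11, 18, 22, 33, 66, 99, 198.
Evaluate successive powers at the divisors of 198:
25^1 ≡ 25 (mod 199)
25^2 ≡ 28 (mod 199)
25^3 ≡ 103 (mod 199)
25^6 ≡ 62 (mod 199)
25^9 ≡ 18 (mod 199)
25^11 ≡ 106 (mod 199)
25^18 ≡ 125 (mod 199)
25^22 ≡ 92 (mod 199)
25^33 ≡ 1 (mod 199) ✓
Thus |⟨25⟩| = ord(25) = 33.
[(Z/199Z)^× : ⟨25⟩] = 198/33 = 6.

6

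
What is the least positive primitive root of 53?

2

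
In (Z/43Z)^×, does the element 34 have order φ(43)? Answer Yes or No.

Yes

φ(43) = 43 − 1 = 42 = 2 · 3 · 7.
Test 34^(42/q) mod 43 for each prime factor q of 42:
34^21 ≡ 42 (mod 43)  [q = 2: ≢ 1 ✓]
34^14 ≡ 6 (mod 43)  [q = 3: ≢ 1 ✓]
34^6 ≡ 4 (mod 43)  [q = 7: ≢ 1 ✓]
None equal 1, so ord_43(34) = 42: 34 is a primitive root.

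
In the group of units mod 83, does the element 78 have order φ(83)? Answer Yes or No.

No

φ(83) = 83 − 1 = 82 = 2 · 41.
It suffices to check that the order of 78 is not a proper divisor of 82: compute 78^(82/q) for q ∈ {2, 41}.
78^41 ≡ 1 (mod 83)  [q = 2: ≡ 1 ✗]
78^2 ≡ 25 (mod 83)  [q = 41: ≢ 1 ✓]
78^41 ≡ 1 shows ord(78) | 41, strictly less than φ(83); not a primitive root.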